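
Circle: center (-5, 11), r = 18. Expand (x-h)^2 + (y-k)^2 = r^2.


(x+ 5)^2 + (y-11)^2 = 18^2
D = -2h = 10, E = -2k = -22
F = h^2+k^2-r^2 = 25+121-324 = -178

x^2 + y^2 + 10x - 22y - 178 = 0


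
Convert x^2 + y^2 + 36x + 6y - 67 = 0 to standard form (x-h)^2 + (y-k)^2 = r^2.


h = -D/2 = -36/2 = -18
k = -E/2 = -6/2 = -3
r^2 = h^2 + k^2 - F = 324 + 9 + 67 = 400
r = 20

Center (-18, -3), radius = 20


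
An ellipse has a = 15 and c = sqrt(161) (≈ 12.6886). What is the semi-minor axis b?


b^2 = 15^2 - (sqrt(161))^2 = 225 - 161 = 64
b = sqrt(64) = 8

b = 8


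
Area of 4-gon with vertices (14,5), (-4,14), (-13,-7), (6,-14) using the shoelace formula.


sum(xi*y_{i+1}) = 14*14 - 4*(-7) - 13*(-14) + 6*5 = 436
sum(yi*x_{i+1}) = 5*(-4) + 14*(-13) - 7*6 - 14*14 = -440
Area = |436 + 440|/2 = 876/2 = 438.0000

438.0000 sq units


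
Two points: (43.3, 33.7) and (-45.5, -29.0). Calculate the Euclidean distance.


dx = -45.5 - 43.3 = -88.8
dy = -29.0 - 33.7 = -62.7
d = sqrt(7885.44 + 3931.29) = sqrt(11816.73) = 108.7048

108.7048


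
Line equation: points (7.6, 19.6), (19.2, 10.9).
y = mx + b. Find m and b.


m = (-8.7)/(11.6) = -0.7500
b = y1 - m*x1 = 19.6 - (-8.7*7.6)/(11.6) = 19.6 + 5.7000 = 25.3000

y = -0.7500x + 25.3000


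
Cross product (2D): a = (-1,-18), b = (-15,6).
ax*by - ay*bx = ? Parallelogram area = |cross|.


cross = -1*6 + 18*(-15) = -6 - 270 = -276
Parallelogram area = |-276| = 276

cross = -276, parallelogram area = 276


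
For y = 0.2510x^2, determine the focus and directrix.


a = 0.2510
1/(4a) = 0.9960
Focus = (0, 0.9960)
Directrix: y = -0.9960

Focus = (0, 0.9960), Directrix: y = -0.9960


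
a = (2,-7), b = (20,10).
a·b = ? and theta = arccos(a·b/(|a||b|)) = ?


a·b = 2*20 - 7*10 = 40 - 70 = -30
|a| = sqrt(4+49) = 7.2801
|b| = sqrt(400+100) = 22.3607
cos(theta) = -30/(sqrt(53)*sqrt(500)) = -30/sqrt(26500) = -0.184289
theta = arccos(-30/sqrt(26500)) = 100.6197 degrees

a·b = -30, theta = 100.6197 deg


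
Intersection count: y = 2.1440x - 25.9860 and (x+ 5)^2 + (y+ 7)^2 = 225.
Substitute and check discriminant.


Substitute y = 2.1440x - 25.9860: (x+ 5)^2 + (2.1440x- 25.9860+ 7)^2 = 225
Expand to Ax^2 + Bx + C = 0, where b-k = -18.986
A = 1+m^2 = 5.596736
B = 2(m(b-k) - h) = 2(2.1440*(-18.986) + 5) = -71.411968
C = h^2 + (b-k)^2 - r^2 = 25 + 360.468196 - 225 = 160.468196
disc = B^2-4AC = 5099.6692 - 3592.3925 = 1507.2767
disc > 0

2 intersection points


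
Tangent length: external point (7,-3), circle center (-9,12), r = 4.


d = sqrt((7+ 9)^2 + (-3-12)^2) = sqrt(256+225) = 21.9317
L = sqrt(481.0000 - 16) = sqrt(465.0000) = 21.5639

21.5639


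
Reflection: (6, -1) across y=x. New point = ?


Reflection rule for y=x: (y, x)
(6, -1) -> (-1, 6)

(-1, 6)


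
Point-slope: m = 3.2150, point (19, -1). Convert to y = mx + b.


y + 1 = 3.2150(x - 19)
y = 3.2150x - 1 - 3.2150*19
y = 3.2150x - 62.0850

y = 3.2150x - 62.0850


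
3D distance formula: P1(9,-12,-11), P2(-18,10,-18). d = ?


dx=-27, dy=22, dz=-7
d = sqrt(729+484+49) = sqrt(1262) = 35.5246

35.5246


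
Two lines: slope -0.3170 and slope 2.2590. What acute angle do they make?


m1-m2 = -2.576
1+m1*m2 = 0.283897
tan(theta) = |-2.576/0.283897| = 9.073713
theta = arctan(|-2.576/0.283897|) = 83.7109 degrees (acute angle)

83.7109 degrees


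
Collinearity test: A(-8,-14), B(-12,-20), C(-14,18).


-8*(-20-18) - 12*(18+ 14) - 14*(-14+ 20)
= 304 - 384 - 84 = -164

No, not collinear (determinant = -164)


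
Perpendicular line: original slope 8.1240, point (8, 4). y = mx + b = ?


Perpendicular slope = -1/m1 = -1/8.1240 = -0.1231
b2 = y0 - m2*x0 = 4 + 8/8.1240 = 4 + 0.9847 = 4.9847

y = -0.1231x + 4.9847


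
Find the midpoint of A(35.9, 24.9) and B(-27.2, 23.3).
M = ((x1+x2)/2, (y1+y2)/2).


Mx = (35.9 - 27.2)/2 = 8.7/2 = 4.3500
My = (24.9 + 23.3)/2 = 48.2/2 = 24.1000

(4.3500, 24.1000)


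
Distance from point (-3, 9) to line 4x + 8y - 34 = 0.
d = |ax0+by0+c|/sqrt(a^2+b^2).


|4*(-3) + 8*9 - 34| = |26| = 26
sqrt(16 + 64) = sqrt(80) = 8.9443
d = 26/sqrt(80) = 2.9069

2.9069


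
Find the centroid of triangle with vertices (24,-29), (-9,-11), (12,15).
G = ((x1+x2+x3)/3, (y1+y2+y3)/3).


Gx = (24- 9+12)/3 = 27/3 = 9.0000
Gy = (-29- 11+15)/3 = -25/3 = -8.3333

G = (9.0000, -8.3333)


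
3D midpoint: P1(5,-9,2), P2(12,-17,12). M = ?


Mx = (5+12)/2 = 8.5000
My = (-9- 17)/2 = -13.0000
Mz = (2+12)/2 = 7.0000

M = (8.5000, -13.0000, 7.0000)


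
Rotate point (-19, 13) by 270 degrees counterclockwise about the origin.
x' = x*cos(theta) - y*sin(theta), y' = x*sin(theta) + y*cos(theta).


cos(270) = 0, sin(270) = -1
x' = -19*0 - 13*(-1) = 13
y' = -19*(-1) + 13*0 = 19

(13, 19)


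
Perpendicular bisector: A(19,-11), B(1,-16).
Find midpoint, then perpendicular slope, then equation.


Midpoint = (10, -13.5)
Slope of AB = dy/dx = -5/(-18) = 0.2778
Perp slope = -dx/dy = -18/5 = -3.6000
b = My - (perp slope)*Mx = -13.5 + (-18*10)/(-5) = -13.5 + 36.0000 = 22.5000

y = -3.6000x + 22.5000


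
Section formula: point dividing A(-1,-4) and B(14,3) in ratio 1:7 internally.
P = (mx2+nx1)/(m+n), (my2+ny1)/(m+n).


Px = (1*14 + 7*(-1))/8 = 7/8 = 0.8750
Py = (1*3 + 7*(-4))/8 = -25/8 = -3.1250

P = (0.8750, -3.1250)


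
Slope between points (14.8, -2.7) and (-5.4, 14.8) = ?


dy = 14.8 + 2.7 = 17.5
dx = -5.4 - 14.8 = -20.2
m = 17.5/(-20.2) = -0.8663

m = -0.8663


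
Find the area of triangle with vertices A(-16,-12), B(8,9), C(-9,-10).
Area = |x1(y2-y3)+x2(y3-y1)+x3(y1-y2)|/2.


-16*(9+ 10) = -304
8*(-10+ 12) = 16
-9*(-12-9) = 189
sum = -99
Area = |-99|/2 = 49.5000

49.5000 sq units


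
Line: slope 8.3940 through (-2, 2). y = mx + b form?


y - 2 = 8.3940(x + 2)
y = 8.3940x + 2 - 8.3940*(-2)
y = 8.3940x + 18.7880

y = 8.3940x + 18.7880


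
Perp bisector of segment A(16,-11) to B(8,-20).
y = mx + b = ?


Midpoint = (12, -15.5)
Slope of AB = dy/dx = -9/(-8) = 1.1250
Perp slope = -dx/dy = -8/9 = -0.8889
b = My - (perp slope)*Mx = -15.5 + (-8*12)/(-9) = -15.5 + 10.6667 = -4.8333

y = -0.8889x - 4.8333


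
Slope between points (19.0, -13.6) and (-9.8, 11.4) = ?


dy = 11.4 + 13.6 = 25.0
dx = -9.8 - 19.0 = -28.8
m = 25.0/(-28.8) = -0.8681

m = -0.8681


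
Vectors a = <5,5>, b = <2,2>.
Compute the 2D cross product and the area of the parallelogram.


cross = 5*2 - 5*2 = 10 - 10 = 0
Parallelogram area = |0| = 0

cross = 0, parallelogram area = 0


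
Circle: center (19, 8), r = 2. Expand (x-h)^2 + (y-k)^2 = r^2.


(x-19)^2 + (y-8)^2 = 2^2
D = -2h = -38, E = -2k = -16
F = h^2+k^2-r^2 = 361+64-4 = 421

x^2 + y^2 - 38x - 16y + 421 = 0


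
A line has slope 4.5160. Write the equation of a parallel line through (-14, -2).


Parallel lines have equal slopes.
m2 = 4.5160
b2 = -2 - 4.5160*(-14) = 61.2240

y = 4.5160x + 61.2240


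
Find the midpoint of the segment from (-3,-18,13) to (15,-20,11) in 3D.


Mx = (-3+15)/2 = 6.0000
My = (-18- 20)/2 = -19.0000
Mz = (13+11)/2 = 12.0000

M = (6.0000, -19.0000, 12.0000)


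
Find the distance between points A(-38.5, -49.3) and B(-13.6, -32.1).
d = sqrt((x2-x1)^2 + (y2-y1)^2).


dx = -13.6 + 38.5 = 24.9
dy = -32.1 + 49.3 = 17.2
d = sqrt(620.01 + 295.84) = sqrt(915.85) = 30.2630

30.2630


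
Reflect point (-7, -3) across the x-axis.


Reflection rule for x-axis: (x, -y)
(-7, -3) -> (-7, 3)

(-7, 3)


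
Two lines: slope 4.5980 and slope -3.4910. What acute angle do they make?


m1-m2 = 8.089
1+m1*m2 = -15.051618
tan(theta) = |8.089/(-15.051618)| = 0.537417
theta = arctan(|8.089/(-15.051618)|) = 28.2544 degrees (acute angle)

28.2544 degrees


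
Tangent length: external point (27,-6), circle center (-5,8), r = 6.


d = sqrt((27+ 5)^2 + (-6-8)^2) = sqrt(1024+196) = 34.9285
L = sqrt(1220.0000 - 36) = sqrt(1184.0000) = 34.4093

34.4093


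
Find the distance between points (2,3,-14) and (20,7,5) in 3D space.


dx=18, dy=4, dz=19
d = sqrt(324+16+361) = sqrt(701) = 26.4764

26.4764


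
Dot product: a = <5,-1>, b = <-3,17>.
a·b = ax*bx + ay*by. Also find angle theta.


a·b = 5*(-3) - 1*17 = -15 - 17 = -32
|a| = sqrt(25+1) = 5.0990
|b| = sqrt(9+289) = 17.2627
cos(theta) = -32/(sqrt(26)*sqrt(298)) = -32/sqrt(7748) = -0.363542
theta = arccos(-32/sqrt(7748)) = 111.3179 degrees

a·b = -32, theta = 111.3179 deg


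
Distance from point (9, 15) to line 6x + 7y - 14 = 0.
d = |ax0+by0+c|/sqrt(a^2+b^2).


|6*9 + 7*15 - 14| = |145| = 145
sqrt(36 + 49) = sqrt(85) = 9.2195
d = 145/sqrt(85) = 15.7275

15.7275


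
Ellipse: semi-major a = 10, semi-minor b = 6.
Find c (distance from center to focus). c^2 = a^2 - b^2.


c^2 = 10^2 - 6^2 = 100 - 36 = 64
c = sqrt(64) = 8.0000

c = 8.0000


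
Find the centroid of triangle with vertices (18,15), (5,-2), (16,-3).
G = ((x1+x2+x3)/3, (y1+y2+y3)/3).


Gx = (18+5+16)/3 = 39/3 = 13.0000
Gy = (15- 2- 3)/3 = 10/3 = 3.3333

G = (13.0000, 3.3333)


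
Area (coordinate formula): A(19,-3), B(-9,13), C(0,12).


19*(13-12) = 19
-9*(12+ 3) = -135
0*(-3-13) = 0
sum = -116
Area = |-116|/2 = 58.0000

58.0000 sq units


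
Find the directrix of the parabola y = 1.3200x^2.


a = 1.3200
1/(4a) = 0.1894
directrix: y = -0.1894 = -0.1894

y = -0.1894


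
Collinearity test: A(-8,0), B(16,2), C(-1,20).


-8*(2-20) + 16*(20-0) - 1*(0-2)
= 144 + 320 + 2 = 466

No, not collinear (determinant = 466)


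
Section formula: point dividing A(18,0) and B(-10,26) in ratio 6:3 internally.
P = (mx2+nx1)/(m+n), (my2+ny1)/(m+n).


Px = (6*(-10) + 3*18)/9 = -6/9 = -0.6667
Py = (6*26 + 3*0)/9 = 156/9 = 17.3333

P = (-0.6667, 17.3333)


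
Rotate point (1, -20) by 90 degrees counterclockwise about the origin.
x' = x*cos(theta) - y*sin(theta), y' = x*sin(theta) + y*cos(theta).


cos(90) = 0, sin(90) = 1
x' = 1*0 + 20*1 = 20
y' = 1*1 - 20*0 = 1

(20, 1)


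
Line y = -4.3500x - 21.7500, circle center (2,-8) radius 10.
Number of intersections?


Substitute y = -4.3500x - 21.7500: (x-2)^2 + (-4.3500x- 21.7500+ 8)^2 = 100
Expand to Ax^2 + Bx + C = 0, where b-k = -13.75
A = 1+m^2 = 19.9225
B = 2(m(b-k) - h) = 2(-4.3500*(-13.75) - 2) = 115.625
C = h^2 + (b-k)^2 - r^2 = 4 + 189.0625 - 100 = 93.0625
disc = B^2-4AC = 13369.1406 - 7416.1506 = 5952.9900
disc > 0

2 intersection points


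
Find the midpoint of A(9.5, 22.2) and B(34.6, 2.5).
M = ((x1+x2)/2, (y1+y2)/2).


Mx = (9.5 + 34.6)/2 = 44.1/2 = 22.0500
My = (22.2 + 2.5)/2 = 24.7/2 = 12.3500

(22.0500, 12.3500)


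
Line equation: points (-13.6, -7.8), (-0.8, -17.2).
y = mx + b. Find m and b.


m = (-9.4)/(12.8) = -0.7344
b = y1 - m*x1 = -7.8 - (-9.4*(-13.6))/(12.8) = -7.8 - 9.9875 = -17.7875

y = -0.7344x - 17.7875


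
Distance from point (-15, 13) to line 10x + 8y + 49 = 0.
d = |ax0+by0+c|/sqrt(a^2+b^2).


|10*(-15) + 8*13 + 49| = |3| = 3
sqrt(100 + 64) = sqrt(164) = 12.8062
d = 3/sqrt(164) = 0.2343

0.2343


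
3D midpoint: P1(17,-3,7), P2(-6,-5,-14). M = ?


Mx = (17- 6)/2 = 5.5000
My = (-3- 5)/2 = -4.0000
Mz = (7- 14)/2 = -3.5000

M = (5.5000, -4.0000, -3.5000)


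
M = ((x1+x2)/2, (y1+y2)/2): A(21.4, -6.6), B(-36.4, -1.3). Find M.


Mx = (21.4 - 36.4)/2 = -15.0/2 = -7.5000
My = (-6.6 - 1.3)/2 = -7.9/2 = -3.9500

(-7.5000, -3.9500)


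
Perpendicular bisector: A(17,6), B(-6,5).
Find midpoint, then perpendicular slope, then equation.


Midpoint = (5.5, 5.5)
Slope of AB = dy/dx = -1/(-23) = 0.0435
Perp slope = -dx/dy = -23/1 = -23.0000
b = My - (perp slope)*Mx = 5.5 + (-23*5.5)/(-1) = 5.5 + 126.5000 = 132.0000

y = -23.0000x + 132.0000


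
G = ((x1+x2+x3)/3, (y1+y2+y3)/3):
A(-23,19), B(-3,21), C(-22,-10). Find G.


Gx = (-23- 3- 22)/3 = -48/3 = -16.0000
Gy = (19+21- 10)/3 = 30/3 = 10.0000

G = (-16.0000, 10.0000)


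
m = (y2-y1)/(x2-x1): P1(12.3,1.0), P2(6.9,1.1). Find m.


dy = 1.1 - 1.0 = 0.1
dx = 6.9 - 12.3 = -5.4
m = 0.1/(-5.4) = -0.0185

m = -0.0185


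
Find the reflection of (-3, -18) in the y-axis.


Reflection rule for y-axis: (-x, y)
(-3, -18) -> (3, -18)

(3, -18)


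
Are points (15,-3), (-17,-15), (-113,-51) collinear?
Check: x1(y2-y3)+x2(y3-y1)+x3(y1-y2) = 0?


15*(-15+ 51) - 17*(-51+ 3) - 113*(-3+ 15)
= 540 + 816 - 1356 = 0

Yes, collinear (determinant = 0)


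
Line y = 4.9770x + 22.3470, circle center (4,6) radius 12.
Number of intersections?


Substitute y = 4.9770x + 22.3470: (x-4)^2 + (4.9770x+22.3470-6)^2 = 144
Expand to Ax^2 + Bx + C = 0, where b-k = 16.347
A = 1+m^2 = 25.770529
B = 2(m(b-k) - h) = 2(4.9770*16.347 - 4) = 154.718038
C = h^2 + (b-k)^2 - r^2 = 16 + 267.224409 - 144 = 139.224409
disc = B^2-4AC = 23937.6713 - 14351.5467 = 9586.1246
disc > 0

2 intersection points


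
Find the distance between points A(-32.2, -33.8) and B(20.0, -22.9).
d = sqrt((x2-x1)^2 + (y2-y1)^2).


dx = 20.0 + 32.2 = 52.2
dy = -22.9 + 33.8 = 10.9
d = sqrt(2724.84 + 118.81) = sqrt(2843.65) = 53.3259

53.3259


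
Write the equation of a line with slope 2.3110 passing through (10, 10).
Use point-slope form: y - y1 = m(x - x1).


y - 10 = 2.3110(x - 10)
y = 2.3110x + 10 - 2.3110*10
y = 2.3110x - 13.1100

y = 2.3110x - 13.1100


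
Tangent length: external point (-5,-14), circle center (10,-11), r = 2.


d = sqrt((-5-10)^2 + (-14+ 11)^2) = sqrt(225+9) = 15.2971
L = sqrt(234.0000 - 4) = sqrt(230.0000) = 15.1658

15.1658


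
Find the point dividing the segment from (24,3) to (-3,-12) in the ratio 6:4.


Px = (6*(-3) + 4*24)/10 = 78/10 = 7.8000
Py = (6*(-12) + 4*3)/10 = -60/10 = -6.0000

P = (7.8000, -6.0000)


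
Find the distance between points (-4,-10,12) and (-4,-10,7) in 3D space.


dx=0, dy=0, dz=-5
d = sqrt(0+0+25) = sqrt(25) = 5.0000

5.0000


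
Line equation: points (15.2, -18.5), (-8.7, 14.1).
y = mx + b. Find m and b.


m = (32.6)/(-23.9) = -1.3640
b = y1 - m*x1 = -18.5 - (32.6*15.2)/(-23.9) = -18.5 + 20.7331 = 2.2331

y = -1.3640x + 2.2331


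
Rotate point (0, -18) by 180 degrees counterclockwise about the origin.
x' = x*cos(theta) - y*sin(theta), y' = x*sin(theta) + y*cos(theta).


cos(180) = -1, sin(180) = 0
x' = 0*(-1) + 18*0 = 0
y' = 0*0 - 18*(-1) = 18

(0, 18)


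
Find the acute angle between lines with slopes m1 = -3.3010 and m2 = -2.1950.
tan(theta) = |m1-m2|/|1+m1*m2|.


m1-m2 = -1.106
1+m1*m2 = 8.245695
tan(theta) = |-1.106/8.245695| = 0.134131
theta = arctan(|-1.106/8.245695|) = 7.6395 degrees (acute angle)

7.6395 degrees


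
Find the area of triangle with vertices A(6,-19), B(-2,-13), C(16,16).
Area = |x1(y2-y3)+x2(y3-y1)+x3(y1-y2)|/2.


6*(-13-16) = -174
-2*(16+ 19) = -70
16*(-19+ 13) = -96
sum = -340
Area = |-340|/2 = 170.0000

170.0000 sq units


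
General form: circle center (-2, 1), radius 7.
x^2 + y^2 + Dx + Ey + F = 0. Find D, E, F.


(x+ 2)^2 + (y-1)^2 = 7^2
D = -2h = 4, E = -2k = -2
F = h^2+k^2-r^2 = 4+1-49 = -44

D = 4, E = -2, F = -44


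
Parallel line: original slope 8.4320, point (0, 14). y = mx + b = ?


Parallel lines have equal slopes.
m2 = 8.4320
b2 = 14 - 8.4320*0 = 14.0000

y = 8.4320x + 14.0000


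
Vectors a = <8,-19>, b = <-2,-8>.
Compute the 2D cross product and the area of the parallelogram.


cross = 8*(-8) + 19*(-2) = -64 - 38 = -102
Parallelogram area = |-102| = 102

cross = -102, parallelogram area = 102


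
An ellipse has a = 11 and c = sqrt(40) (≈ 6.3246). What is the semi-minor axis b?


b^2 = 11^2 - (sqrt(40))^2 = 121 - 40 = 81
b = sqrt(81) = 9

b = 9


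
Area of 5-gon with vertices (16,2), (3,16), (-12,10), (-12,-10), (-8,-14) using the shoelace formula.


sum(xi*y_{i+1}) = 16*16 + 3*10 - 12*(-10) - 12*(-14) - 8*2 = 558
sum(yi*x_{i+1}) = 2*3 + 16*(-12) + 10*(-12) - 10*(-8) - 14*16 = -450
Area = |558 + 450|/2 = 1008/2 = 504.0000

504.0000 sq units


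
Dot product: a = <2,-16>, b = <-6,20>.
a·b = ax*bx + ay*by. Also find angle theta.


a·b = 2*(-6) - 16*20 = -12 - 320 = -332
|a| = sqrt(4+256) = 16.1245
|b| = sqrt(36+400) = 20.8806
cos(theta) = -332/(sqrt(260)*sqrt(436)) = -332/sqrt(113360) = -0.986071
theta = arccos(-332/sqrt(113360)) = 170.4258 degrees

a·b = -332, theta = 170.4258 deg


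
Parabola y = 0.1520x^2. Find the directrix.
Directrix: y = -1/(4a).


a = 0.1520
1/(4a) = 1.6447
directrix: y = -1.6447 = -1.6447

y = -1.6447


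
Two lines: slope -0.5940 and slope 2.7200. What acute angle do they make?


m1-m2 = -3.314
1+m1*m2 = -0.61568
tan(theta) = |-3.314/(-0.61568)| = 5.382666
theta = arctan(|-3.314/(-0.61568)|) = 79.4755 degrees (acute angle)

79.4755 degrees


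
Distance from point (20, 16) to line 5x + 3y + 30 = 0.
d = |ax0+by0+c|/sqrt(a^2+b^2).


|5*20 + 3*16 + 30| = |178| = 178
sqrt(25 + 9) = sqrt(34) = 5.8310
d = 178/sqrt(34) = 30.5267

30.5267


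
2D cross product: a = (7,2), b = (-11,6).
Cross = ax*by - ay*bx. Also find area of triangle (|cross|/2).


cross = 7*6 - 2*(-11) = 42 + 22 = 64
Triangle area = |64|/2 = 64/2 = 32.0000

cross = 64, triangle area = 32.0000


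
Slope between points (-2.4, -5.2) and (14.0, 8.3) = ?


dy = 8.3 + 5.2 = 13.5
dx = 14.0 + 2.4 = 16.4
m = 13.5/16.4 = 0.8232

m = 0.8232


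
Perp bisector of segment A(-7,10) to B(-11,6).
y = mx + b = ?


Midpoint = (-9, 8)
Slope of AB = dy/dx = -4/(-4) = 1.0000
Perp slope = -dx/dy = -4/4 = -1.0000
b = My - (perp slope)*Mx = 8 + (-4*(-9))/(-4) = 8 - 9.0000 = -1.0000

y = -1.0000x - 1.0000


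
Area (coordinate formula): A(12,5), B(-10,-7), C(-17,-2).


12*(-7+ 2) = -60
-10*(-2-5) = 70
-17*(5+ 7) = -204
sum = -194
Area = |-194|/2 = 97.0000

97.0000 sq units


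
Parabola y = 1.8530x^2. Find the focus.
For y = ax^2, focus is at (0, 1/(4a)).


a = 1.8530
4a = 7.4120
focus = (0, 1/7.4120) = (0, 0.1349)

Focus = (0, 0.1349)


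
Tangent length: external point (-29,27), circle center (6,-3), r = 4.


d = sqrt((-29-6)^2 + (27+ 3)^2) = sqrt(1225+900) = 46.0977
L = sqrt(2125.0000 - 16) = sqrt(2109.0000) = 45.9239

45.9239


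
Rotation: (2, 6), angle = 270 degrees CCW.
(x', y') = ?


cos(270) = 0, sin(270) = -1
x' = 2*0 - 6*(-1) = 6
y' = 2*(-1) + 6*0 = -2

(6, -2)


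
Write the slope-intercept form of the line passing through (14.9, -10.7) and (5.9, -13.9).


m = (-3.2)/(-9.0) = 0.3556
b = y1 - m*x1 = -10.7 - (-3.2*14.9)/(-9.0) = -10.7 - 5.2978 = -15.9978

y = 0.3556x - 15.9978


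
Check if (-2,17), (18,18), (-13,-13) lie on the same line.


-2*(18+ 13) + 18*(-13-17) - 13*(17-18)
= -62 - 540 + 13 = -589

No, not collinear (determinant = -589)


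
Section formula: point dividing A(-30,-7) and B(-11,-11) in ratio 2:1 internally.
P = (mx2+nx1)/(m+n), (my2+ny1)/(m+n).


Px = (2*(-11) + 1*(-30))/3 = -52/3 = -17.3333
Py = (2*(-11) + 1*(-7))/3 = -29/3 = -9.6667

P = (-17.3333, -9.6667)


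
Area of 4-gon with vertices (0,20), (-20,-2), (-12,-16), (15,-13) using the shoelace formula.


sum(xi*y_{i+1}) = 0*(-2) - 20*(-16) - 12*(-13) + 15*20 = 776
sum(yi*x_{i+1}) = 20*(-20) - 2*(-12) - 16*15 - 13*0 = -616
Area = |776 + 616|/2 = 1392/2 = 696.0000

696.0000 sq units


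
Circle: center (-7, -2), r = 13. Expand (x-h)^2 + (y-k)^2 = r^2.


(x+ 7)^2 + (y+ 2)^2 = 13^2
D = -2h = 14, E = -2k = 4
F = h^2+k^2-r^2 = 49+4-169 = -116

x^2 + y^2 + 14x + 4y - 116 = 0


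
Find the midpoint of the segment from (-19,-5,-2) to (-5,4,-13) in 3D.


Mx = (-19- 5)/2 = -12.0000
My = (-5+4)/2 = -0.5000
Mz = (-2- 13)/2 = -7.5000

M = (-12.0000, -0.5000, -7.5000)


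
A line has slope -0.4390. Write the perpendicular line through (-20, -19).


Perpendicular slope = -1/m1 = -1/(-0.4390) = 2.2779
b2 = y0 - m2*x0 = -19 - 20/(-0.4390) = -19 + 45.5581 = 26.5581

y = 2.2779x + 26.5581


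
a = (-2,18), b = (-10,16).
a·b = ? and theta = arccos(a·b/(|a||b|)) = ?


a·b = -2*(-10) + 18*16 = 20 + 288 = 308
|a| = sqrt(4+324) = 18.1108
|b| = sqrt(100+256) = 18.8680
cos(theta) = 308/(sqrt(328)*sqrt(356)) = 308/sqrt(116768) = 0.901340
theta = arccos(308/sqrt(116768)) = 25.6652 degrees

a·b = 308, theta = 25.6652 deg


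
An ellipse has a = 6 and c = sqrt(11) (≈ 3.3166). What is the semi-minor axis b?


b^2 = 6^2 - (sqrt(11))^2 = 36 - 11 = 25
b = sqrt(25) = 5

b = 5


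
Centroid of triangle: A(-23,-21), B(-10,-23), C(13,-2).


Gx = (-23- 10+13)/3 = -20/3 = -6.6667
Gy = (-21- 23- 2)/3 = -46/3 = -15.3333

G = (-6.6667, -15.3333)


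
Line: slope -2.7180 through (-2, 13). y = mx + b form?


y - 13 = -2.7180(x + 2)
y = -2.7180x + 13 + 2.7180*(-2)
y = -2.7180x + 7.5640

y = -2.7180x + 7.5640


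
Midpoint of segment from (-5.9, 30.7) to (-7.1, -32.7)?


Mx = (-5.9 - 7.1)/2 = -13.0/2 = -6.5000
My = (30.7 - 32.7)/2 = -2/2 = -1.0000

(-6.5000, -1.0000)


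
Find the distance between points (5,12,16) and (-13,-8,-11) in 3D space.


dx=-18, dy=-20, dz=-27
d = sqrt(324+400+729) = sqrt(1453) = 38.1182

38.1182


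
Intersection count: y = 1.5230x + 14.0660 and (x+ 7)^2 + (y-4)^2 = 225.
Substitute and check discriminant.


Substitute y = 1.5230x + 14.0660: (x+ 7)^2 + (1.5230x+14.0660-4)^2 = 225
Expand to Ax^2 + Bx + C = 0, where b-k = 10.066
A = 1+m^2 = 3.319529
B = 2(m(b-k) - h) = 2(1.5230*10.066 + 7) = 44.661036
C = h^2 + (b-k)^2 - r^2 = 49 + 101.324356 - 225 = -74.675644
disc = B^2-4AC = 1994.6081 + 991.5519 = 2986.1600
disc > 0

2 intersection points


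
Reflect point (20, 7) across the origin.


Reflection rule for origin: (-x, -y)
(20, 7) -> (-20, -7)

(-20, -7)


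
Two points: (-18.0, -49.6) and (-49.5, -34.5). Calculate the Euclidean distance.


dx = -49.5 + 18.0 = -31.5
dy = -34.5 + 49.6 = 15.1
d = sqrt(992.25 + 228.01) = sqrt(1220.26) = 34.9322

34.9322


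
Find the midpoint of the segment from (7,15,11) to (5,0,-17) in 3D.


Mx = (7+5)/2 = 6.0000
My = (15+0)/2 = 7.5000
Mz = (11- 17)/2 = -3.0000

M = (6.0000, 7.5000, -3.0000)


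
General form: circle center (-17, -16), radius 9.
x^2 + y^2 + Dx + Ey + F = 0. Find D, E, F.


(x+ 17)^2 + (y+ 16)^2 = 9^2
D = -2h = 34, E = -2k = 32
F = h^2+k^2-r^2 = 289+256-81 = 464

D = 34, E = 32, F = 464


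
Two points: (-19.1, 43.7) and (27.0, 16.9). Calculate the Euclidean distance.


dx = 27.0 + 19.1 = 46.1
dy = 16.9 - 43.7 = -26.8
d = sqrt(2125.21 + 718.24) = sqrt(2843.45) = 53.3240

53.3240


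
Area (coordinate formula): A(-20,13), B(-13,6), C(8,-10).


-20*(6+ 10) = -320
-13*(-10-13) = 299
8*(13-6) = 56
sum = 35
Area = |35|/2 = 17.5000

17.5000 sq units


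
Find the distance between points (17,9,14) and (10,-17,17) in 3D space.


dx=-7, dy=-26, dz=3
d = sqrt(49+676+9) = sqrt(734) = 27.0924

27.0924


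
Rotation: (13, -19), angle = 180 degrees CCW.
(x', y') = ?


cos(180) = -1, sin(180) = 0
x' = 13*(-1) + 19*0 = -13
y' = 13*0 - 19*(-1) = 19

(-13, 19)


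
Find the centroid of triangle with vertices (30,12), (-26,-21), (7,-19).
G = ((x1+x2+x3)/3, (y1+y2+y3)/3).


Gx = (30- 26+7)/3 = 11/3 = 3.6667
Gy = (12- 21- 19)/3 = -28/3 = -9.3333

G = (3.6667, -9.3333)


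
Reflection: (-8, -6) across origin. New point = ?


Reflection rule for origin: (-x, -y)
(-8, -6) -> (8, 6)

(8, 6)


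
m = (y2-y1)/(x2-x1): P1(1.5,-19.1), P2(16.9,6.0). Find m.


dy = 6.0 + 19.1 = 25.1
dx = 16.9 - 1.5 = 15.4
m = 25.1/15.4 = 1.6299

m = 1.6299


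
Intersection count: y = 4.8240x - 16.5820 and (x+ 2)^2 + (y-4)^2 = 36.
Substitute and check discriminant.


Substitute y = 4.8240x - 16.5820: (x+ 2)^2 + (4.8240x- 16.5820-4)^2 = 36
Expand to Ax^2 + Bx + C = 0, where b-k = -20.582
A = 1+m^2 = 24.270976
B = 2(m(b-k) - h) = 2(4.8240*(-20.582) + 2) = -194.575136
C = h^2 + (b-k)^2 - r^2 = 4 + 423.618724 - 36 = 391.618724
disc = B^2-4AC = 37859.4835 - 38019.8746 = -160.3911
disc < 0

0 intersection points


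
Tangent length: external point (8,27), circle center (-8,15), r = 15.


d = sqrt((8+ 8)^2 + (27-15)^2) = sqrt(256+144) = 20.0000
L = sqrt(400.0000 - 225) = sqrt(175.0000) = 13.2288

13.2288


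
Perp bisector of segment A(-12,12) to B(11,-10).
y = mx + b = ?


Midpoint = (-0.5, 1)
Slope of AB = dy/dx = -22/23 = -0.9565
Perp slope = -dx/dy = 23/22 = 1.0455
b = My - (perp slope)*Mx = 1 + (23*(-0.5))/(-22) = 1 + 0.5227 = 1.5227

y = 1.0455x + 1.5227


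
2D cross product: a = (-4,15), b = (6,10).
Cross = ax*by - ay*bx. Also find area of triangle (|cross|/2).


cross = -4*10 - 15*6 = -40 - 90 = -130
Triangle area = |-130|/2 = 130/2 = 65.0000

cross = -130, triangle area = 65.0000


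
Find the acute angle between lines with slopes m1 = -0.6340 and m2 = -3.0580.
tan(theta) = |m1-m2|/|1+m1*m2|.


m1-m2 = 2.424
1+m1*m2 = 2.938772
tan(theta) = |2.424/2.938772| = 0.824834
theta = arctan(|2.424/2.938772|) = 39.5170 degrees (acute angle)

39.5170 degrees


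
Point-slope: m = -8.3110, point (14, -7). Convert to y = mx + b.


y + 7 = -8.3110(x - 14)
y = -8.3110x - 7 + 8.3110*14
y = -8.3110x + 109.3540

y = -8.3110x + 109.3540


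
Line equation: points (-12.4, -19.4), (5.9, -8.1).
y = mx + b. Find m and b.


m = (11.3)/(18.3) = 0.6175
b = y1 - m*x1 = -19.4 - (11.3*(-12.4))/(18.3) = -19.4 + 7.6568 = -11.7432

y = 0.6175x - 11.7432


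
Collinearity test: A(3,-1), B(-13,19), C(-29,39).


3*(19-39) - 13*(39+ 1) - 29*(-1-19)
= -60 - 520 + 580 = 0

Yes, collinear (determinant = 0)


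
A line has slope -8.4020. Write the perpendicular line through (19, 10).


Perpendicular slope = -1/m1 = -1/(-8.4020) = 0.1190
b2 = y0 - m2*x0 = 10 + 19/(-8.4020) = 10 - 2.2614 = 7.7386

y = 0.1190x + 7.7386


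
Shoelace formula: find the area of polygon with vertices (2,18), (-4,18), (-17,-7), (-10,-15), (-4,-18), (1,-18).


sum(xi*y_{i+1}) = 2*18 - 4*(-7) - 17*(-15) - 10*(-18) - 4*(-18) + 1*18 = 589
sum(yi*x_{i+1}) = 18*(-4) + 18*(-17) - 7*(-10) - 15*(-4) - 18*1 - 18*2 = -302
Area = |589 + 302|/2 = 891/2 = 445.5000

445.5000 sq units


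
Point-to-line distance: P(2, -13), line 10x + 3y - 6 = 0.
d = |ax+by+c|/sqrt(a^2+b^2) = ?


|10*2 + 3*(-13) - 6| = |-25| = 25
sqrt(100 + 9) = sqrt(109) = 10.4403
d = 25/sqrt(109) = 2.3946

2.3946


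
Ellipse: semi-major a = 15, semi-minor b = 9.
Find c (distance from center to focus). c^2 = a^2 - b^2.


c^2 = 15^2 - 9^2 = 225 - 81 = 144
c = sqrt(144) = 12.0000

c = 12.0000


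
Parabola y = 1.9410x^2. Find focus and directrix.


a = 1.9410
1/(4a) = 0.1288
Focus = (0, 0.1288)
Directrix: y = -0.1288

Focus = (0, 0.1288), Directrix: y = -0.1288


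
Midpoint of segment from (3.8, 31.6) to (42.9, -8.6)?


Mx = (3.8 + 42.9)/2 = 46.7/2 = 23.3500
My = (31.6 - 8.6)/2 = 23.0/2 = 11.5000

(23.3500, 11.5000)


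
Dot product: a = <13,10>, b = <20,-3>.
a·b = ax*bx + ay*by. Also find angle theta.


a·b = 13*20 + 10*(-3) = 260 - 30 = 230
|a| = sqrt(169+100) = 16.4012
|b| = sqrt(400+9) = 20.2237
cos(theta) = 230/(sqrt(269)*sqrt(409)) = 230/sqrt(110021) = 0.693410
theta = arccos(230/sqrt(110021)) = 46.0994 degrees

a·b = 230, theta = 46.0994 deg


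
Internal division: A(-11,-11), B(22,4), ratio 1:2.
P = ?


Px = (1*22 + 2*(-11))/3 = 0/3 = 0
Py = (1*4 + 2*(-11))/3 = -18/3 = -6.0000

P = (0, -6.0000)


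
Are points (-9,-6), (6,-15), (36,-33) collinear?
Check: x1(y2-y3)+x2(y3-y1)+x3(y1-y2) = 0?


-9*(-15+ 33) + 6*(-33+ 6) + 36*(-6+ 15)
= -162 - 162 + 324 = 0

Yes, collinear (determinant = 0)


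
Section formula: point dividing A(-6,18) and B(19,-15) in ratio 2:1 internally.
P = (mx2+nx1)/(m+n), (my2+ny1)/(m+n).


Px = (2*19 + 1*(-6))/3 = 32/3 = 10.6667
Py = (2*(-15) + 1*18)/3 = -12/3 = -4.0000

P = (10.6667, -4.0000)


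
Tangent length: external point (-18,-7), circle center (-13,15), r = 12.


d = sqrt((-18+ 13)^2 + (-7-15)^2) = sqrt(25+484) = 22.5610
L = sqrt(509.0000 - 144) = sqrt(365.0000) = 19.1050

19.1050


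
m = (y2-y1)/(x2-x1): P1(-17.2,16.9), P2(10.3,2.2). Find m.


dy = 2.2 - 16.9 = -14.7
dx = 10.3 + 17.2 = 27.5
m = -14.7/27.5 = -0.5345

m = -0.5345


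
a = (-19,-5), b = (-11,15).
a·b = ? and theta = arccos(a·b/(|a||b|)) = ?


a·b = -19*(-11) - 5*15 = 209 - 75 = 134
|a| = sqrt(361+25) = 19.6469
|b| = sqrt(121+225) = 18.6011
cos(theta) = 134/(sqrt(386)*sqrt(346)) = 134/sqrt(133556) = 0.366668
theta = arccos(134/sqrt(133556)) = 68.4897 degrees

a·b = 134, theta = 68.4897 deg


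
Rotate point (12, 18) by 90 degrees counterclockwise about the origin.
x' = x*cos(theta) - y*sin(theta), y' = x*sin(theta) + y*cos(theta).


cos(90) = 0, sin(90) = 1
x' = 12*0 - 18*1 = -18
y' = 12*1 + 18*0 = 12

(-18, 12)


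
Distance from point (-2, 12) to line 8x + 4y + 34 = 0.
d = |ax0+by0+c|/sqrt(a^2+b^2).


|8*(-2) + 4*12 + 34| = |66| = 66
sqrt(64 + 16) = sqrt(80) = 8.9443
d = 66/sqrt(80) = 7.3790

7.3790


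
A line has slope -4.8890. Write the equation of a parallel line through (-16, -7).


Parallel lines have equal slopes.
m2 = -4.8890
b2 = -7 + 4.8890*(-16) = -85.2240

y = -4.8890x - 85.2240


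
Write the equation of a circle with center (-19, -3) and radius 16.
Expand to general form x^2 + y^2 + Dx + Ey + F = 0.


(x+ 19)^2 + (y+ 3)^2 = 16^2
D = -2h = 38, E = -2k = 6
F = h^2+k^2-r^2 = 361+9-256 = 114

x^2 + y^2 + 38x + 6y + 114 = 0


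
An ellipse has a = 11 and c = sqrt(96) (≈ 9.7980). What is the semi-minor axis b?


b^2 = 11^2 - (sqrt(96))^2 = 121 - 96 = 25
b = sqrt(25) = 5

b = 5


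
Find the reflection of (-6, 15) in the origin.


Reflection rule for origin: (-x, -y)
(-6, 15) -> (6, -15)

(6, -15)


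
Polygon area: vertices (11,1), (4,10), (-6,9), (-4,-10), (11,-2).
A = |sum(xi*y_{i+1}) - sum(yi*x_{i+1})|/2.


sum(xi*y_{i+1}) = 11*10 + 4*9 - 6*(-10) - 4*(-2) + 11*1 = 225
sum(yi*x_{i+1}) = 1*4 + 10*(-6) + 9*(-4) - 10*11 - 2*11 = -224
Area = |225 + 224|/2 = 449/2 = 224.5000

224.5000 sq units


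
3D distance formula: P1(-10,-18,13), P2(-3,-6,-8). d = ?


dx=7, dy=12, dz=-21
d = sqrt(49+144+441) = sqrt(634) = 25.1794

25.1794


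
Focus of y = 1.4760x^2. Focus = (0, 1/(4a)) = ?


a = 1.4760
4a = 5.9040
focus = (0, 1/5.9040) = (0, 0.1694)

Focus = (0, 0.1694)


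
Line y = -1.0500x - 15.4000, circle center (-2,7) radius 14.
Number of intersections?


Substitute y = -1.0500x - 15.4000: (x+ 2)^2 + (-1.0500x- 15.4000-7)^2 = 196
Expand to Ax^2 + Bx + C = 0, where b-k = -22.4
A = 1+m^2 = 2.1025
B = 2(m(b-k) - h) = 2(-1.0500*(-22.4) + 2) = 51.04
C = h^2 + (b-k)^2 - r^2 = 4 + 501.76 - 196 = 309.76
disc = B^2-4AC = 2605.0816 - 2605.0816 = 0
disc = 0

1 intersection point (tangent)


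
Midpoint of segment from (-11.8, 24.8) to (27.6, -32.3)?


Mx = (-11.8 + 27.6)/2 = 15.8/2 = 7.9000
My = (24.8 - 32.3)/2 = -7.5/2 = -3.7500

(7.9000, -3.7500)


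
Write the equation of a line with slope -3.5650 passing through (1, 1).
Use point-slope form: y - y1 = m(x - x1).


y - 1 = -3.5650(x - 1)
y = -3.5650x + 1 + 3.5650*1
y = -3.5650x + 4.5650

y = -3.5650x + 4.5650


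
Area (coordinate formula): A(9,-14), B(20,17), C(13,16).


9*(17-16) = 9
20*(16+ 14) = 600
13*(-14-17) = -403
sum = 206
Area = |206|/2 = 103.0000

103.0000 sq units


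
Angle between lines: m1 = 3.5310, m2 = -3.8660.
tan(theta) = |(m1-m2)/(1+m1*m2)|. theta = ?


m1-m2 = 7.397
1+m1*m2 = -12.650846
tan(theta) = |7.397/(-12.650846)| = 0.584704
theta = arctan(|7.397/(-12.650846)|) = 30.3150 degrees (acute angle)

30.3150 degrees


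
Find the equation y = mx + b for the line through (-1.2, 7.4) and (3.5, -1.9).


m = (-9.3)/(4.7) = -1.9787
b = y1 - m*x1 = 7.4 - (-9.3*(-1.2))/(4.7) = 7.4 - 2.3745 = 5.0255

y = -1.9787x + 5.0255


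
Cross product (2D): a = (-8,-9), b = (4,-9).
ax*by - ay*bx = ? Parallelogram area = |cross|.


cross = -8*(-9) + 9*4 = 72 + 36 = 108
Parallelogram area = |108| = 108

cross = 108, parallelogram area = 108


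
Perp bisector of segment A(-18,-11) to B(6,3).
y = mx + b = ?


Midpoint = (-6, -4)
Slope of AB = dy/dx = 14/24 = 0.5833
Perp slope = -dx/dy = -24/14 = -1.7143
b = My - (perp slope)*Mx = -4 + (24*(-6))/14 = -4 - 10.2857 = -14.2857

y = -1.7143x - 14.2857


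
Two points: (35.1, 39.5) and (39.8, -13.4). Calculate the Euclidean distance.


dx = 39.8 - 35.1 = 4.7
dy = -13.4 - 39.5 = -52.9
d = sqrt(22.09 + 2798.41) = sqrt(2820.5) = 53.1084

53.1084


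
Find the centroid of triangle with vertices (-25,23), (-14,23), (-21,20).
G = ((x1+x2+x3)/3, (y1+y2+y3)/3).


Gx = (-25- 14- 21)/3 = -60/3 = -20.0000
Gy = (23+23+20)/3 = 66/3 = 22.0000

G = (-20.0000, 22.0000)


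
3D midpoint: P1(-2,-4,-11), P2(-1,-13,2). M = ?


Mx = (-2- 1)/2 = -1.5000
My = (-4- 13)/2 = -8.5000
Mz = (-11+2)/2 = -4.5000

M = (-1.5000, -8.5000, -4.5000)


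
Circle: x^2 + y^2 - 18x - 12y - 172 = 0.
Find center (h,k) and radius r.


h = -D/2 = 18/2 = 9
k = -E/2 = 12/2 = 6
r^2 = h^2 + k^2 - F = 81 + 36 + 172 = 289
r = 17

Center (9, 6), radius = 17


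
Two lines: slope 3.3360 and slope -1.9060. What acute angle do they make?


m1-m2 = 5.242
1+m1*m2 = -5.358416
tan(theta) = |5.242/(-5.358416)| = 0.978274
theta = arctan(|5.242/(-5.358416)|) = 44.3708 degrees (acute angle)

44.3708 degrees


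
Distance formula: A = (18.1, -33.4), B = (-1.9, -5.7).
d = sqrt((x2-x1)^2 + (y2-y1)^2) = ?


dx = -1.9 - 18.1 = -20.0
dy = -5.7 + 33.4 = 27.7
d = sqrt(400.0 + 767.29) = sqrt(1167.29) = 34.1656

34.1656


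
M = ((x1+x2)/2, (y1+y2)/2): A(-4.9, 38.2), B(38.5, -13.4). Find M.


Mx = (-4.9 + 38.5)/2 = 33.6/2 = 16.8000
My = (38.2 - 13.4)/2 = 24.8/2 = 12.4000

(16.8000, 12.4000)


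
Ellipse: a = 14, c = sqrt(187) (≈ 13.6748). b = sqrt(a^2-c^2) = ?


b^2 = 14^2 - (sqrt(187))^2 = 196 - 187 = 9
b = sqrt(9) = 3

b = 3


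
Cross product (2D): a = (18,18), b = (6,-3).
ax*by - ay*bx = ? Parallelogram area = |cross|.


cross = 18*(-3) - 18*6 = -54 - 108 = -162
Parallelogram area = |-162| = 162

cross = -162, parallelogram area = 162


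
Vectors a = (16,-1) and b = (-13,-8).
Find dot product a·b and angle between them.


a·b = 16*(-13) - 1*(-8) = -208 + 8 = -200
|a| = sqrt(256+1) = 16.0312
|b| = sqrt(169+64) = 15.2643
cos(theta) = -200/(sqrt(257)*sqrt(233)) = -200/sqrt(59881) = -0.817307
theta = arccos(-200/sqrt(59881)) = 144.8162 degrees

a·b = -200, theta = 144.8162 deg


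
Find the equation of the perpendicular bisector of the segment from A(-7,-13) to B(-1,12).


Midpoint = (-4, -0.5)
Slope of AB = dy/dx = 25/6 = 4.1667
Perp slope = -dx/dy = -6/25 = -0.2400
b = My - (perp slope)*Mx = -0.5 + (6*(-4))/25 = -0.5 - 0.9600 = -1.4600

y = -0.2400x - 1.4600


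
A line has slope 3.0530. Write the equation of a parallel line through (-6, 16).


Parallel lines have equal slopes.
m2 = 3.0530
b2 = 16 - 3.0530*(-6) = 34.3180

y = 3.0530x + 34.3180


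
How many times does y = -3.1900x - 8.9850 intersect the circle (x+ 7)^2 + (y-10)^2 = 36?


Substitute y = -3.1900x - 8.9850: (x+ 7)^2 + (-3.1900x- 8.9850-10)^2 = 36
Expand to Ax^2 + Bx + C = 0, where b-k = -18.985
A = 1+m^2 = 11.1761
B = 2(m(b-k) - h) = 2(-3.1900*(-18.985) + 7) = 135.1243
C = h^2 + (b-k)^2 - r^2 = 49 + 360.430225 - 36 = 373.430225
disc = B^2-4AC = 18258.5765 - 16693.9742 = 1564.6023
disc > 0

2 intersection points


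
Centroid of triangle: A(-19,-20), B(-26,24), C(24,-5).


Gx = (-19- 26+24)/3 = -21/3 = -7.0000
Gy = (-20+24- 5)/3 = -1/3 = -0.3333

G = (-7.0000, -0.3333)


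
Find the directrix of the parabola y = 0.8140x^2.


a = 0.8140
1/(4a) = 0.3071
directrix: y = -0.3071 = -0.3071

y = -0.3071


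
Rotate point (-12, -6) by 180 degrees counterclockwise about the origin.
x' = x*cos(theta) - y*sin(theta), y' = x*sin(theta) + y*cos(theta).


cos(180) = -1, sin(180) = 0
x' = -12*(-1) + 6*0 = 12
y' = -12*0 - 6*(-1) = 6

(12, 6)


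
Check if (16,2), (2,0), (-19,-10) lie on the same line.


16*(0+ 10) + 2*(-10-2) - 19*(2-0)
= 160 - 24 - 38 = 98

No, not collinear (determinant = 98)


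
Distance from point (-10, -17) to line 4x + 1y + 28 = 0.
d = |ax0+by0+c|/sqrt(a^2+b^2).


|4*(-10) + 1*(-17) + 28| = |-29| = 29
sqrt(16 + 1) = sqrt(17) = 4.1231
d = 29/sqrt(17) = 7.0335

7.0335


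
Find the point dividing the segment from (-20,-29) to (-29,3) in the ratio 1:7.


Px = (1*(-29) + 7*(-20))/8 = -169/8 = -21.1250
Py = (1*3 + 7*(-29))/8 = -200/8 = -25.0000

P = (-21.1250, -25.0000)


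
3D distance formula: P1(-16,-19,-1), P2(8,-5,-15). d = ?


dx=24, dy=14, dz=-14
d = sqrt(576+196+196) = sqrt(968) = 31.1127

31.1127


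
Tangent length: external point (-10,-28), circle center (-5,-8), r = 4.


d = sqrt((-10+ 5)^2 + (-28+ 8)^2) = sqrt(25+400) = 20.6155
L = sqrt(425.0000 - 16) = sqrt(409.0000) = 20.2237

20.2237


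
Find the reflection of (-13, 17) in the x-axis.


Reflection rule for x-axis: (x, -y)
(-13, 17) -> (-13, -17)

(-13, -17)


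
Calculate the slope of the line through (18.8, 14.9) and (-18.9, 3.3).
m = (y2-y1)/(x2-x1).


dy = 3.3 - 14.9 = -11.6
dx = -18.9 - 18.8 = -37.7
m = -11.6/(-37.7) = 0.3077

m = 0.3077


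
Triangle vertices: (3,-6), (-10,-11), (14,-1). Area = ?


3*(-11+ 1) = -30
-10*(-1+ 6) = -50
14*(-6+ 11) = 70
sum = -10
Area = |-10|/2 = 5.0000

5.0000 sq units


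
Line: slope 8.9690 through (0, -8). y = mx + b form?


y + 8 = 8.9690(x - 0)
y = 8.9690x - 8 - 8.9690*0
y = 8.9690x - 8.0000

y = 8.9690x - 8.0000


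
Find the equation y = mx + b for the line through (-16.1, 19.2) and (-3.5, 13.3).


m = (-5.9)/(12.6) = -0.4683
b = y1 - m*x1 = 19.2 - (-5.9*(-16.1))/(12.6) = 19.2 - 7.5389 = 11.6611

y = -0.4683x + 11.6611


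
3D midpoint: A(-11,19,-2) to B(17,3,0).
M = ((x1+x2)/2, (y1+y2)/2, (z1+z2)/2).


Mx = (-11+17)/2 = 3.0000
My = (19+3)/2 = 11.0000
Mz = (-2+0)/2 = -1.0000

M = (3.0000, 11.0000, -1.0000)


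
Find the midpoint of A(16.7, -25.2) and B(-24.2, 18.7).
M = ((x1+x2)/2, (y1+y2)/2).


Mx = (16.7 - 24.2)/2 = -7.5/2 = -3.7500
My = (-25.2 + 18.7)/2 = -6.5/2 = -3.2500

(-3.7500, -3.2500)


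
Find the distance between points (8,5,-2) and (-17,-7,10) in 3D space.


dx=-25, dy=-12, dz=12
d = sqrt(625+144+144) = sqrt(913) = 30.2159

30.2159


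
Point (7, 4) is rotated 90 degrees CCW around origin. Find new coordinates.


cos(90) = 0, sin(90) = 1
x' = 7*0 - 4*1 = -4
y' = 7*1 + 4*0 = 7

(-4, 7)


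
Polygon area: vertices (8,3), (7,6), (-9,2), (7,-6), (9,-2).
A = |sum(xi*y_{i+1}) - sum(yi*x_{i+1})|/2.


sum(xi*y_{i+1}) = 8*6 + 7*2 - 9*(-6) + 7*(-2) + 9*3 = 129
sum(yi*x_{i+1}) = 3*7 + 6*(-9) + 2*7 - 6*9 - 2*8 = -89
Area = |129 + 89|/2 = 218/2 = 109.0000

109.0000 sq units


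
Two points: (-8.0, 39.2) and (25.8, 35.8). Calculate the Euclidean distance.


dx = 25.8 + 8.0 = 33.8
dy = 35.8 - 39.2 = -3.4
d = sqrt(1142.44 + 11.56) = sqrt(1154) = 33.9706

33.9706


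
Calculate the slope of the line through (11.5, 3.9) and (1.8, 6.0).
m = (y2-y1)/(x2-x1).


dy = 6.0 - 3.9 = 2.1
dx = 1.8 - 11.5 = -9.7
m = 2.1/(-9.7) = -0.2165

m = -0.2165


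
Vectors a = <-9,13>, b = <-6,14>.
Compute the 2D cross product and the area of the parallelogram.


cross = -9*14 - 13*(-6) = -126 + 78 = -48
Parallelogram area = |-48| = 48

cross = -48, parallelogram area = 48


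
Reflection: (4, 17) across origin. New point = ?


Reflection rule for origin: (-x, -y)
(4, 17) -> (-4, -17)

(-4, -17)


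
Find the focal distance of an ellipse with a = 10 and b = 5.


c^2 = 10^2 - 5^2 = 100 - 25 = 75
c = sqrt(75) = 8.6603

c = 8.6603


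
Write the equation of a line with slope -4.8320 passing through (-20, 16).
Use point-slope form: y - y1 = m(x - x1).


y - 16 = -4.8320(x + 20)
y = -4.8320x + 16 + 4.8320*(-20)
y = -4.8320x - 80.6400

y = -4.8320x - 80.6400


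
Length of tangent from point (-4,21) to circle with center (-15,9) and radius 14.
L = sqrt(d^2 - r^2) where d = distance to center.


d = sqrt((-4+ 15)^2 + (21-9)^2) = sqrt(121+144) = 16.2788
L = sqrt(265.0000 - 196) = sqrt(69.0000) = 8.3066

8.3066


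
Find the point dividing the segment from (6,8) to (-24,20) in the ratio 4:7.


Px = (4*(-24) + 7*6)/11 = -54/11 = -4.9091
Py = (4*20 + 7*8)/11 = 136/11 = 12.3636

P = (-4.9091, 12.3636)
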